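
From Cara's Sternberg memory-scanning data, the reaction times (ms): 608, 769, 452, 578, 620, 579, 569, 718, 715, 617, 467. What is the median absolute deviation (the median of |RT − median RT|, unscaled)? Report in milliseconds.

39 ms

Sorted: 452, 467, 569, 578, 579, 608, 617, 620, 715, 718, 769 → median = 608
|x − 608|: 0, 161, 156, 30, 12, 29, 39, 110, 107, 9, 141
Sorted deviations: 0, 9, 12, 29, 30, 39, 107, 110, 141, 156, 161 → MAD = 39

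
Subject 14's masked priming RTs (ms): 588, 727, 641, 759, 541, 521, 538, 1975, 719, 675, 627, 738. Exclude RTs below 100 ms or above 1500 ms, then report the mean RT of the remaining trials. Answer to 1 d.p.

643.1 ms

Excluded: 1975
Retained (n=11): Σ = 7074
Mean = 7074/11 = 643.0909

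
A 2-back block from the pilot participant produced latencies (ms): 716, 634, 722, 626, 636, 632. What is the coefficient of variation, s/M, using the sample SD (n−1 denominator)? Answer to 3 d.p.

n = 6, Σ = 3966, M = 661.0000
Σ(x−M)² = 10166.000; s = √(10166.000/5) = 45.0910
CV = 45.0910 / 661.0000 = 0.06822

0.068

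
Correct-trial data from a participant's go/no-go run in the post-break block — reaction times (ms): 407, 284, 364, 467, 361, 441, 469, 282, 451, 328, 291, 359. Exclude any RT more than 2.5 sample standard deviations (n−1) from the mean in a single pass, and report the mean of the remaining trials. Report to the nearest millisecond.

n = 12, ΣRT = 4504, M = 375.333
Σ(x−M)² = 55222.67; s = √(55222.67/11) = 70.854
Cutoffs: 375.333 ± 2.5·70.854 → [198.2, 552.5]
No RTs fall outside the cutoffs; all 12 retained. Mean = 4504/12 = 375.333

375 ms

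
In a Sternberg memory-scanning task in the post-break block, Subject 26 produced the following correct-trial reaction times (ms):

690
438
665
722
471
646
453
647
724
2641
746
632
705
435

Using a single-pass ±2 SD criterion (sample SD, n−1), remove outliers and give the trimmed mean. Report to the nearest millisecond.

n = 14, ΣRT = 10615, M = 758.214
Σ(x−M)² = 3987230.36; s = √(3987230.36/13) = 553.814
Cutoffs: 758.214 ± 2·553.814 → [-349.4, 1865.8]
Outside: 2641 → excluded.
Retained (n=13): Σ = 7974, mean = 7974/13 = 613.385

613 ms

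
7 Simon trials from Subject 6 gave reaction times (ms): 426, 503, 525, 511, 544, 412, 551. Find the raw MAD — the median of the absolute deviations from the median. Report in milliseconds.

33 ms

Sorted: 412, 426, 503, 511, 525, 544, 551 → median = 511
|x − 511|: 85, 8, 14, 0, 33, 99, 40
Sorted deviations: 0, 8, 14, 33, 40, 85, 99 → MAD = 33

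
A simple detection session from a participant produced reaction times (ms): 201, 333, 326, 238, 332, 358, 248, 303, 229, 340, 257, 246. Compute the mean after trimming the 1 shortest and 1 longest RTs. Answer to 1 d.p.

Sorted: 201, 229, 238, 246, 248, 257, 303, 326, 332, 333, 340, 358
Drop lowest 1 (201) and highest 1 (358)
Remaining (n=10): Σ = 2852, mean = 2852/10 = 285.200

285.2 ms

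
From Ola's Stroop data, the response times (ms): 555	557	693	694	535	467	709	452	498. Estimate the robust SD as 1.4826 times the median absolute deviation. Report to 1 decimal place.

Sorted: 452, 467, 498, 535, 555, 557, 693, 694, 709 → median = 555
|x − 555| sorted: 0, 2, 20, 57, 88, 103, 138, 139, 154 → MAD = 88
Robust SD ≈ 1.4826 × 88 = 130.469

130.5 ms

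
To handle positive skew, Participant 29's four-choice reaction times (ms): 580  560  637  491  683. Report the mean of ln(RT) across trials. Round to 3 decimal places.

6.374

ln(RT): 6.3630, 6.3279, 6.4568, 6.1964, 6.5265
Σ ln(RT) = 31.8707
Mean = 31.8707/5 = 6.37413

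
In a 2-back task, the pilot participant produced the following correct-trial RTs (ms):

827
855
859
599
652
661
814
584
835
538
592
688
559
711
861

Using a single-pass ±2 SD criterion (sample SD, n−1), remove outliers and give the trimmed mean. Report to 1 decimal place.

n = 15, ΣRT = 10635, M = 709.000
Σ(x−M)² = 206898.00; s = √(206898.00/14) = 121.567
Cutoffs: 709.000 ± 2·121.567 → [465.9, 952.1]
No RTs fall outside the cutoffs; all 15 retained. Mean = 10635/15 = 709.000

709.0 ms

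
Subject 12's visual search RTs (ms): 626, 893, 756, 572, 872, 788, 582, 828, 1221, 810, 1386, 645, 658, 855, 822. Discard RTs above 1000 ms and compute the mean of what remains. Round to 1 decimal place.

746.7 ms

Excluded: 1221, 1386
Retained (n=13): Σ = 9707
Mean = 9707/13 = 746.6923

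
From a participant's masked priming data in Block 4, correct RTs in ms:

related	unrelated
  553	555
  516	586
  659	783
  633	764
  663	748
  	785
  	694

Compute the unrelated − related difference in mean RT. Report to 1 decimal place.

M(related) = 3024/5 = 604.800
M(unrelated) = 4915/7 = 702.143
Difference = 702.143 − 604.800 = 97.343 ms

97.3 ms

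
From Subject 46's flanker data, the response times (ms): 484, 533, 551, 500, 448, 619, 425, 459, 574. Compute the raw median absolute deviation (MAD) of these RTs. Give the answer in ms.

Sorted: 425, 448, 459, 484, 500, 533, 551, 574, 619 → median = 500
|x − 500|: 16, 33, 51, 0, 52, 119, 75, 41, 74
Sorted deviations: 0, 16, 33, 41, 51, 52, 74, 75, 119 → MAD = 51

51 ms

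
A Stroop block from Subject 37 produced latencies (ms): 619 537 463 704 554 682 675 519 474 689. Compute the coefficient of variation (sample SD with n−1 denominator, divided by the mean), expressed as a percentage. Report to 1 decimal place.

n = 10, Σ = 5916, M = 591.6000
Σ(x−M)² = 78032.400; s = √(78032.400/9) = 93.1143
CV = 93.1143 / 591.6000 = 0.15739 = 15.739%

15.7%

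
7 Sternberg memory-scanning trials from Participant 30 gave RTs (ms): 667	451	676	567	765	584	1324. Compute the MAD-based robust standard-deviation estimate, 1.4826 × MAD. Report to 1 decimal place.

Sorted: 451, 567, 584, 667, 676, 765, 1324 → median = 667
|x − 667| sorted: 0, 9, 83, 98, 100, 216, 657 → MAD = 98
Robust SD ≈ 1.4826 × 98 = 145.295

145.3 ms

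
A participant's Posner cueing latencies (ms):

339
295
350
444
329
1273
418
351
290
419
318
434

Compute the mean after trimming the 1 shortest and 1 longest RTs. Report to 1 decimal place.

Sorted: 290, 295, 318, 329, 339, 350, 351, 418, 419, 434, 444, 1273
Drop lowest 1 (290) and highest 1 (1273)
Remaining (n=10): Σ = 3697, mean = 3697/10 = 369.700

369.7 ms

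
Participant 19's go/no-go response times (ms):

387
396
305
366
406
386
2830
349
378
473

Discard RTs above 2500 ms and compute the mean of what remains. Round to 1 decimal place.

382.9 ms

Excluded: 2830
Retained (n=9): Σ = 3446
Mean = 3446/9 = 382.8889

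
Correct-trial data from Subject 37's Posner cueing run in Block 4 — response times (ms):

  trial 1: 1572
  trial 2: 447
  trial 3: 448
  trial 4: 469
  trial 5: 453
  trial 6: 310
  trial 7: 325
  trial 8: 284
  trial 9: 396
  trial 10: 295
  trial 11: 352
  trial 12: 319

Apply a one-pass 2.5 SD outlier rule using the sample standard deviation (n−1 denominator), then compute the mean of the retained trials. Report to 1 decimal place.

n = 12, ΣRT = 5670, M = 472.500
Σ(x−M)² = 1369679.00; s = √(1369679.00/11) = 352.869
Cutoffs: 472.500 ± 2.5·352.869 → [-409.7, 1354.7]
Outside: 1572 → excluded.
Retained (n=11): Σ = 4098, mean = 4098/11 = 372.545

372.5 ms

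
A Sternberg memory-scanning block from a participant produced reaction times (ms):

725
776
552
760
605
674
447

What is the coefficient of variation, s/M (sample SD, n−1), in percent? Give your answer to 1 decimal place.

18.6%

n = 7, Σ = 4539, M = 648.4286
Σ(x−M)² = 86997.714; s = √(86997.714/6) = 120.4144
CV = 120.4144 / 648.4286 = 0.18570 = 18.570%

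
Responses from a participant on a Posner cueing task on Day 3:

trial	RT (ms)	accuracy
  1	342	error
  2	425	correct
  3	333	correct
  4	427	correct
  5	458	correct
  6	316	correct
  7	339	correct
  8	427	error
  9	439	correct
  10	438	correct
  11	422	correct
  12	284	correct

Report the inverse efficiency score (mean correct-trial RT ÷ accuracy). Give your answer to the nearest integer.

Correct trials (n=10): 425, 333, 427, 458, 316, 339, 439, 438, 422, 284
Mean correct RT = 3881/10 = 388.1000 ms
Proportion correct = 10/12
IES = 388.1000 / (10/12) = 465.720 ms

466 ms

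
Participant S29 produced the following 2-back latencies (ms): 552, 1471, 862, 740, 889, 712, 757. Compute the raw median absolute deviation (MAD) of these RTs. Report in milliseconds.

Sorted: 552, 712, 740, 757, 862, 889, 1471 → median = 757
|x − 757|: 205, 714, 105, 17, 132, 45, 0
Sorted deviations: 0, 17, 45, 105, 132, 205, 714 → MAD = 105

105 ms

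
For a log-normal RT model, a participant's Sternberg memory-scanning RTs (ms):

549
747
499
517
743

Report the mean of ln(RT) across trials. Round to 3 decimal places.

6.399

ln(RT): 6.3081, 6.6161, 6.2126, 6.2480, 6.6107
Σ ln(RT) = 31.9955
Mean = 31.9955/5 = 6.39910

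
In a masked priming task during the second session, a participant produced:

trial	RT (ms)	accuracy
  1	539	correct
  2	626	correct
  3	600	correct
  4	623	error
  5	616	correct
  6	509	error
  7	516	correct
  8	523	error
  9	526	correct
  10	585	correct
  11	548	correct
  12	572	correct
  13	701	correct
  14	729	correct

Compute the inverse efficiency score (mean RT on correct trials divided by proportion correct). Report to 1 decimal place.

Correct trials (n=11): 539, 626, 600, 616, 516, 526, 585, 548, 572, 701, 729
Mean correct RT = 6558/11 = 596.1818 ms
Proportion correct = 11/14
IES = 596.1818 / (11/14) = 758.777 ms

758.8 ms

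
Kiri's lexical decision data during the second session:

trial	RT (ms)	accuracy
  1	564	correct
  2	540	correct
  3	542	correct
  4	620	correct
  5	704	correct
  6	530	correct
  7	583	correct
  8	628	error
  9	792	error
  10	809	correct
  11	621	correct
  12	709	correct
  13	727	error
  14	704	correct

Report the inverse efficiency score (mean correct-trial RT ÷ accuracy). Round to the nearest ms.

801 ms

Correct trials (n=11): 564, 540, 542, 620, 704, 530, 583, 809, 621, 709, 704
Mean correct RT = 6926/11 = 629.6364 ms
Proportion correct = 11/14
IES = 629.6364 / (11/14) = 801.355 ms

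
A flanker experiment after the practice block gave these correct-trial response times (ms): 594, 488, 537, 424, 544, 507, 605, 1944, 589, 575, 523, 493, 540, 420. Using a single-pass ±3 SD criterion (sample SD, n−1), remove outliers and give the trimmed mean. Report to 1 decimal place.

526.1 ms

n = 14, ΣRT = 8783, M = 627.357
Σ(x−M)² = 1909317.21; s = √(1909317.21/13) = 383.237
Cutoffs: 627.357 ± 3·383.237 → [-522.4, 1777.1]
Outside: 1944 → excluded.
Retained (n=13): Σ = 6839, mean = 6839/13 = 526.077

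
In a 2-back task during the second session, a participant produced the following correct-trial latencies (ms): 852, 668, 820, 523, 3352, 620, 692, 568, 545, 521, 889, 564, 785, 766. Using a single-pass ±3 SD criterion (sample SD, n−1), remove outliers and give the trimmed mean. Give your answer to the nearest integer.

678 ms

n = 14, ΣRT = 12165, M = 868.929
Σ(x−M)² = 6849196.93; s = √(6849196.93/13) = 725.852
Cutoffs: 868.929 ± 3·725.852 → [-1308.6, 3046.5]
Outside: 3352 → excluded.
Retained (n=13): Σ = 8813, mean = 8813/13 = 677.923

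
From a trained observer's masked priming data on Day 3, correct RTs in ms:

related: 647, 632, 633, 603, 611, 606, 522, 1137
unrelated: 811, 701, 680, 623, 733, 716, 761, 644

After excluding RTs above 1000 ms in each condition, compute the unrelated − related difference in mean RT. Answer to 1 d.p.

related: exclude 1137
M(related) = 4254/7 = 607.714
M(unrelated) = 5669/8 = 708.625
Difference = 708.625 − 607.714 = 100.911 ms

100.9 ms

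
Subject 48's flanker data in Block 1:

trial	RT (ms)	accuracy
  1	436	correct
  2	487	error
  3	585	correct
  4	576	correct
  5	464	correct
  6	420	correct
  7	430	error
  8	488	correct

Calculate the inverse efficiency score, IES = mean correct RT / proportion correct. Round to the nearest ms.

Correct trials (n=6): 436, 585, 576, 464, 420, 488
Mean correct RT = 2969/6 = 494.8333 ms
Proportion correct = 6/8
IES = 494.8333 / (6/8) = 659.778 ms

660 ms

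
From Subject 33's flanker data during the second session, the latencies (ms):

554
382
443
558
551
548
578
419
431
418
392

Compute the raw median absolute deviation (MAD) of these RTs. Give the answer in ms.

61 ms

Sorted: 382, 392, 418, 419, 431, 443, 548, 551, 554, 558, 578 → median = 443
|x − 443|: 111, 61, 0, 115, 108, 105, 135, 24, 12, 25, 51
Sorted deviations: 0, 12, 24, 25, 51, 61, 105, 108, 111, 115, 135 → MAD = 61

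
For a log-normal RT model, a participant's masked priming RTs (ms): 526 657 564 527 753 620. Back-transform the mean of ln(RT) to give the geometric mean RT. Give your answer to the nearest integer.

603 ms

ln(RT): 6.2653, 6.4877, 6.3351, 6.2672, 6.6241, 6.4297
Mean ln(RT) = 38.4090/6 = 6.40150
Geometric mean = exp(6.40150) = 602.75 ms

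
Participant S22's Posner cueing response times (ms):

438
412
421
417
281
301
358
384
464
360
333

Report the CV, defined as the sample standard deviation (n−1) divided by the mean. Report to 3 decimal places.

n = 11, Σ = 4169, M = 379.0000
Σ(x−M)² = 33634.000; s = √(33634.000/10) = 57.9948
CV = 57.9948 / 379.0000 = 0.15302

0.153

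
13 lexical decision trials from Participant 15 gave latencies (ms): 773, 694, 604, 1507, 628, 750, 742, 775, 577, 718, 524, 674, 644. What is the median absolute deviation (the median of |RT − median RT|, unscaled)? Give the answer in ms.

Sorted: 524, 577, 604, 628, 644, 674, 694, 718, 742, 750, 773, 775, 1507 → median = 694
|x − 694|: 79, 0, 90, 813, 66, 56, 48, 81, 117, 24, 170, 20, 50
Sorted deviations: 0, 20, 24, 48, 50, 56, 66, 79, 81, 90, 117, 170, 813 → MAD = 66

66 ms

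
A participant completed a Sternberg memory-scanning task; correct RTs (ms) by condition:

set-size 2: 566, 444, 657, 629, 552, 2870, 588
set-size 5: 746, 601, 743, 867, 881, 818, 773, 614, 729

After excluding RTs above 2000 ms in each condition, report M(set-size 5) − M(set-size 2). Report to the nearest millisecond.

180 ms

set-size 2: exclude 2870
M(set-size 2) = 3436/6 = 572.667
M(set-size 5) = 6772/9 = 752.444
Difference = 752.444 − 572.667 = 179.778 ms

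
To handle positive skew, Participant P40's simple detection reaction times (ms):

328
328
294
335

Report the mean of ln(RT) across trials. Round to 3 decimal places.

ln(RT): 5.7930, 5.7930, 5.6836, 5.8141
Σ ln(RT) = 23.0837
Mean = 23.0837/4 = 5.77093

5.771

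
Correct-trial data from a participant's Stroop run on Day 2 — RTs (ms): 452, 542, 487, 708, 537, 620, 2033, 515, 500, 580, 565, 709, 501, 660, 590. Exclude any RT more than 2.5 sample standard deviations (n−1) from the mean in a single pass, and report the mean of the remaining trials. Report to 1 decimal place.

569.0 ms

n = 15, ΣRT = 9999, M = 666.600
Σ(x−M)² = 2085257.60; s = √(2085257.60/14) = 385.936
Cutoffs: 666.600 ± 2.5·385.936 → [-298.2, 1631.4]
Outside: 2033 → excluded.
Retained (n=14): Σ = 7966, mean = 7966/14 = 569.000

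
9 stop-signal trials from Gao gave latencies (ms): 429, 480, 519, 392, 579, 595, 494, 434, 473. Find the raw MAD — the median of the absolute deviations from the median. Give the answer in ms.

Sorted: 392, 429, 434, 473, 480, 494, 519, 579, 595 → median = 480
|x − 480|: 51, 0, 39, 88, 99, 115, 14, 46, 7
Sorted deviations: 0, 7, 14, 39, 46, 51, 88, 99, 115 → MAD = 46

46 ms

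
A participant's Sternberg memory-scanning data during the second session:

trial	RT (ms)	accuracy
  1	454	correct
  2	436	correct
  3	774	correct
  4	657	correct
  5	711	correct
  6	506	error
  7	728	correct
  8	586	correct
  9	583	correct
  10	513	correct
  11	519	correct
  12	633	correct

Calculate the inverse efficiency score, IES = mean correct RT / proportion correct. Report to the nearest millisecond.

654 ms

Correct trials (n=11): 454, 436, 774, 657, 711, 728, 586, 583, 513, 519, 633
Mean correct RT = 6594/11 = 599.4545 ms
Proportion correct = 11/12
IES = 599.4545 / (11/12) = 653.950 ms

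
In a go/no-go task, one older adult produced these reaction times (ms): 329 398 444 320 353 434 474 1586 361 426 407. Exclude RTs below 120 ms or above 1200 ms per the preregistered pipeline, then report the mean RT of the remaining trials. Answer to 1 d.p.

Excluded: 1586
Retained (n=10): Σ = 3946
Mean = 3946/10 = 394.6000

394.6 ms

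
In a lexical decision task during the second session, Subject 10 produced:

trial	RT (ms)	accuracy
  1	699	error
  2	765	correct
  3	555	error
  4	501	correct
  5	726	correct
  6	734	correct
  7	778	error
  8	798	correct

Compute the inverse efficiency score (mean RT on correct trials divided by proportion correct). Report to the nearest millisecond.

1128 ms

Correct trials (n=5): 765, 501, 726, 734, 798
Mean correct RT = 3524/5 = 704.8000 ms
Proportion correct = 5/8
IES = 704.8000 / (5/8) = 1127.680 ms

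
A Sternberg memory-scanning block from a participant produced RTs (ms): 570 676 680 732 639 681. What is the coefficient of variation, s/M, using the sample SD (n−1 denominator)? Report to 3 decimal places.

n = 6, Σ = 3978, M = 663.0000
Σ(x−M)² = 14768.000; s = √(14768.000/5) = 54.3470
CV = 54.3470 / 663.0000 = 0.08197

0.082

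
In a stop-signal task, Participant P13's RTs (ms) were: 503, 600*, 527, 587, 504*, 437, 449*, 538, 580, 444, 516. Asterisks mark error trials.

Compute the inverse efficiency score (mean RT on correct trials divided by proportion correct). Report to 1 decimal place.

710.2 ms

Correct trials (n=8): 503, 527, 587, 437, 538, 580, 444, 516
Mean correct RT = 4132/8 = 516.5000 ms
Proportion correct = 8/11
IES = 516.5000 / (8/11) = 710.188 ms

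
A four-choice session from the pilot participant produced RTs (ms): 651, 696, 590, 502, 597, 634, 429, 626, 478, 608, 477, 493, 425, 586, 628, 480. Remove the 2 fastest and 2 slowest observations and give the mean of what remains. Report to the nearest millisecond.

Sorted: 425, 429, 477, 478, 480, 493, 502, 586, 590, 597, 608, 626, 628, 634, 651, 696
Drop lowest 2 (425, 429) and highest 2 (651, 696)
Remaining (n=12): Σ = 6699, mean = 6699/12 = 558.250

558 ms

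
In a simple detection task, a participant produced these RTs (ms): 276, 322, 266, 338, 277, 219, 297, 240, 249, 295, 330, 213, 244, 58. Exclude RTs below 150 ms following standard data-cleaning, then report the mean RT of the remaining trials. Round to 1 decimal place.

Excluded: 58
Retained (n=13): Σ = 3566
Mean = 3566/13 = 274.3077

274.3 ms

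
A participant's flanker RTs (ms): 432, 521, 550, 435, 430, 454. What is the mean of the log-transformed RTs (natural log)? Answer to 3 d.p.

6.149

ln(RT): 6.0684, 6.2558, 6.3099, 6.0753, 6.0638, 6.1181
Σ ln(RT) = 36.8913
Mean = 36.8913/6 = 6.14855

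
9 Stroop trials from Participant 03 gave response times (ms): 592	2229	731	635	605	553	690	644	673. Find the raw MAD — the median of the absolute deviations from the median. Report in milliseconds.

Sorted: 553, 592, 605, 635, 644, 673, 690, 731, 2229 → median = 644
|x − 644|: 52, 1585, 87, 9, 39, 91, 46, 0, 29
Sorted deviations: 0, 9, 29, 39, 46, 52, 87, 91, 1585 → MAD = 46

46 ms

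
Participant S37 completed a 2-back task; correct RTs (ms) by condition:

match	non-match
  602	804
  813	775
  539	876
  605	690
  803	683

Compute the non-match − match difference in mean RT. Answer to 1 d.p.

93.2 ms

M(match) = 3362/5 = 672.400
M(non-match) = 3828/5 = 765.600
Difference = 765.600 − 672.400 = 93.200 ms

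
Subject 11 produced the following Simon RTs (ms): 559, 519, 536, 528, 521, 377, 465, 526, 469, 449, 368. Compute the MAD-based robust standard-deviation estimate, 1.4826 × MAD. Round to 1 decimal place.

Sorted: 368, 377, 449, 465, 469, 519, 521, 526, 528, 536, 559 → median = 519
|x − 519| sorted: 0, 2, 7, 9, 17, 40, 50, 54, 70, 142, 151 → MAD = 40
Robust SD ≈ 1.4826 × 40 = 59.304

59.3 ms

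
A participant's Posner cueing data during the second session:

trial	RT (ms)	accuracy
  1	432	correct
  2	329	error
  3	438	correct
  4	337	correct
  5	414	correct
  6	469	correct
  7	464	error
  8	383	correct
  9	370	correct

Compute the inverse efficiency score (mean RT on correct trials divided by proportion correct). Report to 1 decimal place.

522.2 ms

Correct trials (n=7): 432, 438, 337, 414, 469, 383, 370
Mean correct RT = 2843/7 = 406.1429 ms
Proportion correct = 7/9
IES = 406.1429 / (7/9) = 522.184 ms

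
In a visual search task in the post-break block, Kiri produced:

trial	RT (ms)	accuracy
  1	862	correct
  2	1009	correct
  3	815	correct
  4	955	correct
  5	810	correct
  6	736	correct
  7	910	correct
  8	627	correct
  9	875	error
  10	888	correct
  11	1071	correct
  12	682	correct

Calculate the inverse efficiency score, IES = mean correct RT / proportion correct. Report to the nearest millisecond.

Correct trials (n=11): 862, 1009, 815, 955, 810, 736, 910, 627, 888, 1071, 682
Mean correct RT = 9365/11 = 851.3636 ms
Proportion correct = 11/12
IES = 851.3636 / (11/12) = 928.760 ms

929 ms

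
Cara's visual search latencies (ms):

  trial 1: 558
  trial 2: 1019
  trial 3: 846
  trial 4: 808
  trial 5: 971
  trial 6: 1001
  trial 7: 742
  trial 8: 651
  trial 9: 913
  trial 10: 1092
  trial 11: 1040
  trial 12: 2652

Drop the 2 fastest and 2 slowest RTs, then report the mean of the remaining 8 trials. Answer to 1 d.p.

917.5 ms

Sorted: 558, 651, 742, 808, 846, 913, 971, 1001, 1019, 1040, 1092, 2652
Drop lowest 2 (558, 651) and highest 2 (1092, 2652)
Remaining (n=8): Σ = 7340, mean = 7340/8 = 917.500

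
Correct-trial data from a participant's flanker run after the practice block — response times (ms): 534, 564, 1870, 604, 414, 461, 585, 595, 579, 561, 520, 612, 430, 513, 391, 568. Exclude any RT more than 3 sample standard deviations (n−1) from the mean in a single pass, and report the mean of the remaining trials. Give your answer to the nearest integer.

529 ms

n = 16, ΣRT = 9801, M = 612.562
Σ(x−M)² = 1759889.94; s = √(1759889.94/15) = 342.529
Cutoffs: 612.562 ± 3·342.529 → [-415.0, 1640.1]
Outside: 1870 → excluded.
Retained (n=15): Σ = 7931, mean = 7931/15 = 528.733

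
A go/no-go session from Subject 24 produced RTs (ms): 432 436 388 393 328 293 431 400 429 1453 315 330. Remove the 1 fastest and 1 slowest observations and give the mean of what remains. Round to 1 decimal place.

Sorted: 293, 315, 328, 330, 388, 393, 400, 429, 431, 432, 436, 1453
Drop lowest 1 (293) and highest 1 (1453)
Remaining (n=10): Σ = 3882, mean = 3882/10 = 388.200

388.2 ms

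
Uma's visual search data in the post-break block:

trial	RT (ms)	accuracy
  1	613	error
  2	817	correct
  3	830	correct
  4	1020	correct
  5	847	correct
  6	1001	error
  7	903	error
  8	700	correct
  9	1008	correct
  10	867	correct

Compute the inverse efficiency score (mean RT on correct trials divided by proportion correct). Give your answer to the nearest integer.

1243 ms

Correct trials (n=7): 817, 830, 1020, 847, 700, 1008, 867
Mean correct RT = 6089/7 = 869.8571 ms
Proportion correct = 7/10
IES = 869.8571 / (7/10) = 1242.653 ms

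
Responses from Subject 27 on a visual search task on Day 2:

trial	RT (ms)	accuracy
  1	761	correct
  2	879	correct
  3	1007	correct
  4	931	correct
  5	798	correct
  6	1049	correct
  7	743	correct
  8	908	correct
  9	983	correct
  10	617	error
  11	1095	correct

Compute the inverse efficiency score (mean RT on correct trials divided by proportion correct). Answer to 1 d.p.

Correct trials (n=10): 761, 879, 1007, 931, 798, 1049, 743, 908, 983, 1095
Mean correct RT = 9154/10 = 915.4000 ms
Proportion correct = 10/11
IES = 915.4000 / (10/11) = 1006.940 ms

1006.9 ms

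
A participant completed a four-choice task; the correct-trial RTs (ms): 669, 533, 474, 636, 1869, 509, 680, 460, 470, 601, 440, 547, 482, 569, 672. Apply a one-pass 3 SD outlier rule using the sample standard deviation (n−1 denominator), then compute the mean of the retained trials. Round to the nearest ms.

n = 15, ΣRT = 9611, M = 640.733
Σ(x−M)² = 1711554.93; s = √(1711554.93/14) = 349.648
Cutoffs: 640.733 ± 3·349.648 → [-408.2, 1689.7]
Outside: 1869 → excluded.
Retained (n=14): Σ = 7742, mean = 7742/14 = 553.000

553 ms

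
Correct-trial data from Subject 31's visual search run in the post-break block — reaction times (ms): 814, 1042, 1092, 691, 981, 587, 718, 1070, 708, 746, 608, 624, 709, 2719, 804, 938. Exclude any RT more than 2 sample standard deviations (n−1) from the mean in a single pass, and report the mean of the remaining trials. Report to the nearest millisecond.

809 ms

n = 16, ΣRT = 14851, M = 928.188
Σ(x−M)² = 3839868.44; s = √(3839868.44/15) = 505.956
Cutoffs: 928.188 ± 2·505.956 → [-83.7, 1940.1]
Outside: 2719 → excluded.
Retained (n=15): Σ = 12132, mean = 12132/15 = 808.800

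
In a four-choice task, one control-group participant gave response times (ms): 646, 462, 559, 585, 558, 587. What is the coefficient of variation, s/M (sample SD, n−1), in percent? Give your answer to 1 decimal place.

n = 6, Σ = 3397, M = 566.1667
Σ(x−M)² = 18130.833; s = √(18130.833/5) = 60.2177
CV = 60.2177 / 566.1667 = 0.10636 = 10.636%

10.6%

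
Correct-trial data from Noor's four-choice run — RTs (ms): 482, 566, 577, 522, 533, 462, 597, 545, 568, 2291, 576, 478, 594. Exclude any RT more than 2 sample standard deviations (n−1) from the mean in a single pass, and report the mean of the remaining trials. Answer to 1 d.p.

541.7 ms

n = 13, ΣRT = 8791, M = 676.231
Σ(x−M)² = 2848716.31; s = √(2848716.31/12) = 487.230
Cutoffs: 676.231 ± 2·487.230 → [-298.2, 1650.7]
Outside: 2291 → excluded.
Retained (n=12): Σ = 6500, mean = 6500/12 = 541.667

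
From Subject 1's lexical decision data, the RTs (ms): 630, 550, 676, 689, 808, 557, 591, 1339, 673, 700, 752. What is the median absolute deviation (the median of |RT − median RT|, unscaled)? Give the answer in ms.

Sorted: 550, 557, 591, 630, 673, 676, 689, 700, 752, 808, 1339 → median = 676
|x − 676|: 46, 126, 0, 13, 132, 119, 85, 663, 3, 24, 76
Sorted deviations: 0, 3, 13, 24, 46, 76, 85, 119, 126, 132, 663 → MAD = 76

76 ms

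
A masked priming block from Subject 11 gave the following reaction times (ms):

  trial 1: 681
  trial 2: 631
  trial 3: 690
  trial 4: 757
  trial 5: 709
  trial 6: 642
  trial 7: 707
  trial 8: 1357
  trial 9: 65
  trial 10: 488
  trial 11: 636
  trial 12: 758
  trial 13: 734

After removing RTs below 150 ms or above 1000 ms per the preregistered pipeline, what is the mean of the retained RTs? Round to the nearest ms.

676 ms

Excluded: 65, 1357
Retained (n=11): Σ = 7433
Mean = 7433/11 = 675.7273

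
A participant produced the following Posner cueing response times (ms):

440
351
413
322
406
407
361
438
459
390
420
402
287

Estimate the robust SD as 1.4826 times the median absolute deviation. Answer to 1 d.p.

47.4 ms

Sorted: 287, 322, 351, 361, 390, 402, 406, 407, 413, 420, 438, 440, 459 → median = 406
|x − 406| sorted: 0, 1, 4, 7, 14, 16, 32, 34, 45, 53, 55, 84, 119 → MAD = 32
Robust SD ≈ 1.4826 × 32 = 47.443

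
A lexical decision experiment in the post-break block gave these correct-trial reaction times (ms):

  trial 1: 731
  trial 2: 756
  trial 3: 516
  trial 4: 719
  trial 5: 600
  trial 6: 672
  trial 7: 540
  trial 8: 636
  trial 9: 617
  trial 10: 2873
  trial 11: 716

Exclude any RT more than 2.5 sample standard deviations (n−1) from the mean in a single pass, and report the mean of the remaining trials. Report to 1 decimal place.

n = 11, ΣRT = 9376, M = 852.364
Σ(x−M)² = 4552506.55; s = √(4552506.55/10) = 674.723
Cutoffs: 852.364 ± 2.5·674.723 → [-834.4, 2539.2]
Outside: 2873 → excluded.
Retained (n=10): Σ = 6503, mean = 6503/10 = 650.300

650.3 ms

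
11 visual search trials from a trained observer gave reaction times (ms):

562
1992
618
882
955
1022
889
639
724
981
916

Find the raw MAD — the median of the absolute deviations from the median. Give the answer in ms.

Sorted: 562, 618, 639, 724, 882, 889, 916, 955, 981, 1022, 1992 → median = 889
|x − 889|: 327, 1103, 271, 7, 66, 133, 0, 250, 165, 92, 27
Sorted deviations: 0, 7, 27, 66, 92, 133, 165, 250, 271, 327, 1103 → MAD = 133

133 ms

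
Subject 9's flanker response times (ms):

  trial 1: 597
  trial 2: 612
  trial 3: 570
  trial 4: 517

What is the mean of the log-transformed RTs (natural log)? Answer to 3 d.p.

ln(RT): 6.3919, 6.4167, 6.3456, 6.2480
Σ ln(RT) = 25.4023
Mean = 25.4023/4 = 6.35058

6.351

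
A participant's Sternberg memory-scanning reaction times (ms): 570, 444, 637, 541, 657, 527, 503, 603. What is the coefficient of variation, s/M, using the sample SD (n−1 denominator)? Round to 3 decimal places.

0.127

n = 8, Σ = 4482, M = 560.2500
Σ(x−M)² = 35441.500; s = √(35441.500/7) = 71.1553
CV = 71.1553 / 560.2500 = 0.12701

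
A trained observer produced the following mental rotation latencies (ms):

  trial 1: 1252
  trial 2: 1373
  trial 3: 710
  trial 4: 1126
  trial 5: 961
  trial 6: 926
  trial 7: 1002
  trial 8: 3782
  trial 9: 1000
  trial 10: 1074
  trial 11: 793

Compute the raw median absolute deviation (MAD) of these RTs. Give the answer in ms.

124 ms

Sorted: 710, 793, 926, 961, 1000, 1002, 1074, 1126, 1252, 1373, 3782 → median = 1002
|x − 1002|: 250, 371, 292, 124, 41, 76, 0, 2780, 2, 72, 209
Sorted deviations: 0, 2, 41, 72, 76, 124, 209, 250, 292, 371, 2780 → MAD = 124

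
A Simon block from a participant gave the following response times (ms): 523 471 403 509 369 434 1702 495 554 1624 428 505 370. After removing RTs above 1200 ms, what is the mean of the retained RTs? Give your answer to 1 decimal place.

460.1 ms

Excluded: 1624, 1702
Retained (n=11): Σ = 5061
Mean = 5061/11 = 460.0909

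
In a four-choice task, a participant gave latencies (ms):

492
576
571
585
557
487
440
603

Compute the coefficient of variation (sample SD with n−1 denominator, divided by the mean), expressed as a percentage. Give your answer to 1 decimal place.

10.8%

n = 8, Σ = 4311, M = 538.8750
Σ(x−M)² = 23642.875; s = √(23642.875/7) = 58.1167
CV = 58.1167 / 538.8750 = 0.10785 = 10.785%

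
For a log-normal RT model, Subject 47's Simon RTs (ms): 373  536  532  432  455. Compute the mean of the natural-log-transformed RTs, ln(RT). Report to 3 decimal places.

ln(RT): 5.9216, 6.2841, 6.2766, 6.0684, 6.1203
Σ ln(RT) = 30.6711
Mean = 30.6711/5 = 6.13422

6.134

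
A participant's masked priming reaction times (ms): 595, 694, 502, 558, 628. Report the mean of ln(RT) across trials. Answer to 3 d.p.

ln(RT): 6.3886, 6.5425, 6.2186, 6.3244, 6.4425
Σ ln(RT) = 31.9165
Mean = 31.9165/5 = 6.38331

6.383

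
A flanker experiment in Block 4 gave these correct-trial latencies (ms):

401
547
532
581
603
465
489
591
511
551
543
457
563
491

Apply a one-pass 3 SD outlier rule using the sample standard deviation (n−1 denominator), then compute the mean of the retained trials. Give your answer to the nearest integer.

523 ms

n = 14, ΣRT = 7325, M = 523.214
Σ(x−M)² = 42756.36; s = √(42756.36/13) = 57.349
Cutoffs: 523.214 ± 3·57.349 → [351.2, 695.3]
No RTs fall outside the cutoffs; all 14 retained. Mean = 7325/14 = 523.214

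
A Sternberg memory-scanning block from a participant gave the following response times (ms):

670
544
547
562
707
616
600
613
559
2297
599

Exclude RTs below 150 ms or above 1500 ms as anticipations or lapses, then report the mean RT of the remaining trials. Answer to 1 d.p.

Excluded: 2297
Retained (n=10): Σ = 6017
Mean = 6017/10 = 601.7000

601.7 ms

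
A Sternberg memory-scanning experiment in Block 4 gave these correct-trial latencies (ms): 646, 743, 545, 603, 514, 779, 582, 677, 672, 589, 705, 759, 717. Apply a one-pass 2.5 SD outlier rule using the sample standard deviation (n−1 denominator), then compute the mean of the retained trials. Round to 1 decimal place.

n = 13, ΣRT = 8531, M = 656.231
Σ(x−M)² = 85484.31; s = √(85484.31/12) = 84.402
Cutoffs: 656.231 ± 2.5·84.402 → [445.2, 867.2]
No RTs fall outside the cutoffs; all 13 retained. Mean = 8531/13 = 656.231

656.2 ms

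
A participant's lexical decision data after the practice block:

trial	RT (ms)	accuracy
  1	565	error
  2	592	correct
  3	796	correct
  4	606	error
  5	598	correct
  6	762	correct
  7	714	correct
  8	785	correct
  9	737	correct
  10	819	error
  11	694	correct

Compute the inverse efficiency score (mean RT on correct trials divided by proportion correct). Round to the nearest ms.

976 ms

Correct trials (n=8): 592, 796, 598, 762, 714, 785, 737, 694
Mean correct RT = 5678/8 = 709.7500 ms
Proportion correct = 8/11
IES = 709.7500 / (8/11) = 975.906 ms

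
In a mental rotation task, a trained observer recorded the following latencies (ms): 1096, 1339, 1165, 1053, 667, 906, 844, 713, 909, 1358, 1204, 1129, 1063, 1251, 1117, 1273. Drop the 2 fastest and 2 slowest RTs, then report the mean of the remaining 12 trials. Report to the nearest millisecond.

1084 ms

Sorted: 667, 713, 844, 906, 909, 1053, 1063, 1096, 1117, 1129, 1165, 1204, 1251, 1273, 1339, 1358
Drop lowest 2 (667, 713) and highest 2 (1339, 1358)
Remaining (n=12): Σ = 13010, mean = 13010/12 = 1084.167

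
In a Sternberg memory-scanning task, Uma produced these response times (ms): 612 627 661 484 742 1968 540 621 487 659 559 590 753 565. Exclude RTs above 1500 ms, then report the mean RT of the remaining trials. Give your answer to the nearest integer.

608 ms

Excluded: 1968
Retained (n=13): Σ = 7900
Mean = 7900/13 = 607.6923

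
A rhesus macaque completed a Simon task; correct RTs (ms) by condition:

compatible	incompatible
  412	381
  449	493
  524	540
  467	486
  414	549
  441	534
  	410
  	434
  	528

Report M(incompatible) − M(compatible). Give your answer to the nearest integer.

M(compatible) = 2707/6 = 451.167
M(incompatible) = 4355/9 = 483.889
Difference = 483.889 − 451.167 = 32.722 ms

33 ms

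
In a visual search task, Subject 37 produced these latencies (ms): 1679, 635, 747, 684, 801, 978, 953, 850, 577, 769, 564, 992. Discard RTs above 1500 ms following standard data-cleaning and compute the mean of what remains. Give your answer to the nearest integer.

Excluded: 1679
Retained (n=11): Σ = 8550
Mean = 8550/11 = 777.2727

777 ms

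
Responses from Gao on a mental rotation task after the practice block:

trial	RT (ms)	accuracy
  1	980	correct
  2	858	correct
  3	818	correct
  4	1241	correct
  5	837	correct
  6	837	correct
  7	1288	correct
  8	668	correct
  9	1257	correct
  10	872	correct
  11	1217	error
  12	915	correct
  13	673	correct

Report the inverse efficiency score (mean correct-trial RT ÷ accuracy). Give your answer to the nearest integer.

1015 ms

Correct trials (n=12): 980, 858, 818, 1241, 837, 837, 1288, 668, 1257, 872, 915, 673
Mean correct RT = 11244/12 = 937.0000 ms
Proportion correct = 12/13
IES = 937.0000 / (12/13) = 1015.083 ms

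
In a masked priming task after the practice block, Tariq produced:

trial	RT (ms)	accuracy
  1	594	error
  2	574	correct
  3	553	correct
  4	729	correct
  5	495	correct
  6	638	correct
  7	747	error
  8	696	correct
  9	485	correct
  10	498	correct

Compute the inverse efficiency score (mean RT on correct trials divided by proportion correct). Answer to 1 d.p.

729.4 ms

Correct trials (n=8): 574, 553, 729, 495, 638, 696, 485, 498
Mean correct RT = 4668/8 = 583.5000 ms
Proportion correct = 8/10
IES = 583.5000 / (8/10) = 729.375 ms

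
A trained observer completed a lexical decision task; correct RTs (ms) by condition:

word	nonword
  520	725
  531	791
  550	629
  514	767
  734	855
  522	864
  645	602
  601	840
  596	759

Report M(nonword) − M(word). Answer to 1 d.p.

179.9 ms

M(word) = 5213/9 = 579.222
M(nonword) = 6832/9 = 759.111
Difference = 759.111 − 579.222 = 179.889 ms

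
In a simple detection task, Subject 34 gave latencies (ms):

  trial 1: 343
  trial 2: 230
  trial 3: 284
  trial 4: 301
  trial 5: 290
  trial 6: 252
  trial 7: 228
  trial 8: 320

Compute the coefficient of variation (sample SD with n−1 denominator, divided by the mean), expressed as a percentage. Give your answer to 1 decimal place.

n = 8, Σ = 2248, M = 281.0000
Σ(x−M)² = 12106.000; s = √(12106.000/7) = 41.5864
CV = 41.5864 / 281.0000 = 0.14799 = 14.799%

14.8%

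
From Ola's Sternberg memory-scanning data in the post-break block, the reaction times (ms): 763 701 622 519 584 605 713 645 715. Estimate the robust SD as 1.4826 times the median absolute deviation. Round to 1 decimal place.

90.4 ms

Sorted: 519, 584, 605, 622, 645, 701, 713, 715, 763 → median = 645
|x − 645| sorted: 0, 23, 40, 56, 61, 68, 70, 118, 126 → MAD = 61
Robust SD ≈ 1.4826 × 61 = 90.439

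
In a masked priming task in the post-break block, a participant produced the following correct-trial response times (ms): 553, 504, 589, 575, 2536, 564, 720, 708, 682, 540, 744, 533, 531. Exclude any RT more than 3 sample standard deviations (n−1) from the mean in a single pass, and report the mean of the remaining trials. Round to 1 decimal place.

603.6 ms

n = 13, ΣRT = 9779, M = 752.231
Σ(x−M)² = 3526672.31; s = √(3526672.31/12) = 542.116
Cutoffs: 752.231 ± 3·542.116 → [-874.1, 2378.6]
Outside: 2536 → excluded.
Retained (n=12): Σ = 7243, mean = 7243/12 = 603.583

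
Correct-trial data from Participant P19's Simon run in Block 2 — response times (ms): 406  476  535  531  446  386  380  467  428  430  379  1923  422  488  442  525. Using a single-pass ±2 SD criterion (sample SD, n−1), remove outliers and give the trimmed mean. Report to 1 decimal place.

449.4 ms

n = 16, ΣRT = 8664, M = 541.500
Σ(x−M)² = 2075314.00; s = √(2075314.00/15) = 371.960
Cutoffs: 541.500 ± 2·371.960 → [-202.4, 1285.4]
Outside: 1923 → excluded.
Retained (n=15): Σ = 6741, mean = 6741/15 = 449.400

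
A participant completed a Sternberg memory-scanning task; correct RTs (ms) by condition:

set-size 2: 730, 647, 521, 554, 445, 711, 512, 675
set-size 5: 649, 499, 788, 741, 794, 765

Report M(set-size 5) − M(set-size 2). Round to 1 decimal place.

M(set-size 2) = 4795/8 = 599.375
M(set-size 5) = 4236/6 = 706.000
Difference = 706.000 − 599.375 = 106.625 ms

106.6 ms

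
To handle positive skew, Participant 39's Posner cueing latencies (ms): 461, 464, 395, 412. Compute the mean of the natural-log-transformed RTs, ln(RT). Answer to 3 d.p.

ln(RT): 6.1334, 6.1399, 5.9789, 6.0210
Σ ln(RT) = 24.2732
Mean = 24.2732/4 = 6.06830

6.068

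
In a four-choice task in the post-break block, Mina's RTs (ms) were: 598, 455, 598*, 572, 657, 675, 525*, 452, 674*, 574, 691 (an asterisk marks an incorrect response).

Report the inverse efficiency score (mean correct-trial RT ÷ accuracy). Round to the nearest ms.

803 ms

Correct trials (n=8): 598, 455, 572, 657, 675, 452, 574, 691
Mean correct RT = 4674/8 = 584.2500 ms
Proportion correct = 8/11
IES = 584.2500 / (8/11) = 803.344 ms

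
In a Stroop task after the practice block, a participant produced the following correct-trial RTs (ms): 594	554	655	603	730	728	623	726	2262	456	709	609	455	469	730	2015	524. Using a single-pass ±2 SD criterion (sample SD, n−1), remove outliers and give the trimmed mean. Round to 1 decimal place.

n = 17, ΣRT = 13442, M = 790.706
Σ(x−M)² = 4294635.53; s = √(4294635.53/16) = 518.088
Cutoffs: 790.706 ± 2·518.088 → [-245.5, 1826.9]
Outside: 2015, 2262 → excluded.
Retained (n=15): Σ = 9165, mean = 9165/15 = 611.000

611.0 ms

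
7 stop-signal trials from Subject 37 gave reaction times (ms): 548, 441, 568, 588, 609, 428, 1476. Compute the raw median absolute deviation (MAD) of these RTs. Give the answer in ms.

Sorted: 428, 441, 548, 568, 588, 609, 1476 → median = 568
|x − 568|: 20, 127, 0, 20, 41, 140, 908
Sorted deviations: 0, 20, 20, 41, 127, 140, 908 → MAD = 41

41 ms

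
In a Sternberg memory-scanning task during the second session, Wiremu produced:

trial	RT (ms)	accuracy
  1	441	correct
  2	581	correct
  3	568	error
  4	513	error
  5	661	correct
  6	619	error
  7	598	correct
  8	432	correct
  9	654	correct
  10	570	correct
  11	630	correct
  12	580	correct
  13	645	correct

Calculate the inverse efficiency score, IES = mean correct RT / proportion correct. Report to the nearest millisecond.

Correct trials (n=10): 441, 581, 661, 598, 432, 654, 570, 630, 580, 645
Mean correct RT = 5792/10 = 579.2000 ms
Proportion correct = 10/13
IES = 579.2000 / (10/13) = 752.960 ms

753 ms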